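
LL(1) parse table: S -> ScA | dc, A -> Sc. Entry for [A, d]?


For [A, d]: 'd' ∈ FIRST(Sc)
Entry: A -> Sc


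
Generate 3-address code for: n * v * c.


Break into single-operator statements:
t1 = n * v
t2 = t1 * c


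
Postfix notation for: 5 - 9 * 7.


* has higher precedence, evaluate 9*7 first
Postfix: 5 9 7 * -


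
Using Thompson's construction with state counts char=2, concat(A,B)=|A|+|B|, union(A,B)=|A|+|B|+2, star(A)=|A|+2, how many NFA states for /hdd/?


Syntax tree has 3 char leaf(s), 0 union(s), 0 star(s)
chars contribute 3×2 = 6; each union adds +2; each star adds +2
Total: 6 + 0 + 0 = 6 states


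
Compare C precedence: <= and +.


'+' is additive (level 9); '<=' is relational (level 7)
Higher level binds tighter
'+' has higher precedence than '<='


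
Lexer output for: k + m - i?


Scan left to right, longest-match per lexeme
Tokens: ID(k), OP(+), ID(m), OP(-), ID(i)


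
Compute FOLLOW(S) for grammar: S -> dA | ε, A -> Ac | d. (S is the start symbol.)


$ ∈ FOLLOW(S). For each A -> αBβ: add FIRST(β)\{ε} to FOLLOW(B); if β nullable, add FOLLOW(A).
FOLLOW(S) = {$}


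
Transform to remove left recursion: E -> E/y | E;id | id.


Left-recursive alternatives: E/y, E;id; non-recursive: id
Introduce E': E -> idE', E' -> /yE' | ;idE' | ε


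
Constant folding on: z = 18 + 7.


18 + 7 = 25 at compile time
Optimized: z = 25


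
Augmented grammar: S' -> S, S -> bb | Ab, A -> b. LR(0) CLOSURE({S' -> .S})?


Start: S' -> .S
For each item with dot before a nonterminal B, add B -> .γ for every B-production
Closure: [S' -> .S, S -> .bb, S -> .Ab, A -> .b]


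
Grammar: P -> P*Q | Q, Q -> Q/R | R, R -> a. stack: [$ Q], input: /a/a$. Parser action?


shift '/' to continue Q -> Q/R
Action: shift


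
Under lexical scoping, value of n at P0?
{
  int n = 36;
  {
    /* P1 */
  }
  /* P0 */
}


n declared in the same block as P0
n = 36


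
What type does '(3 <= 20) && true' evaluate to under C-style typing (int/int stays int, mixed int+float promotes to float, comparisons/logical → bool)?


Operand types: bool && bool
Rule: logical operators take bool operands and yield bool
Result type: bool


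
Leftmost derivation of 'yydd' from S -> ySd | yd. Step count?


Derivation: S => ySd => yydd
Steps: 2


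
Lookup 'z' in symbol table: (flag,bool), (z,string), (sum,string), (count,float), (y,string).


Lookup 'z' → type string


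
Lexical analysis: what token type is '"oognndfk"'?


Pattern: double-quoted sequence
Type: STRING_LITERAL


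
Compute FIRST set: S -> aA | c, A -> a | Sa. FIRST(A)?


Per alternative of A: FIRST(a) = {a}; FIRST(Sa) = {a, c}
FIRST(A) = {a, c}


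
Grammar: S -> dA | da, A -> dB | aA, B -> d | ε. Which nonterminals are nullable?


A nonterminal is nullable iff some alternative derives ε (directly, or every symbol in it is nullable)
Nullable: {B}


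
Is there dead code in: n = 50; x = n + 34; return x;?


n is read by x's definition; x is returned
No dead code


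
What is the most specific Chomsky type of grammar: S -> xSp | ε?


Single nonterminal LHS, but x^n p^n is not regular
Classification: Type 2 (Context-Free)


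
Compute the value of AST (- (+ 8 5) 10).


Evaluate inner: (+ 8 5) = 13
Evaluate root: (- 13 10) = 3
Result: 3


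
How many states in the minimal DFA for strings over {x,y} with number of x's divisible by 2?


Track (count of x) mod 2: states 0..1, accept at 0
Minimal DFA: 2 states


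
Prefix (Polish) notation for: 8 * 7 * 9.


left-to-right (same/higher precedence on left): tree is (* (* 8 7) 9)
Prefix: * * 8 7 9


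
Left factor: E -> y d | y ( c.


Common prefix: 'y'
Factored: E -> y E', E' -> d | ( c


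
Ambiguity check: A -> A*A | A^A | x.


'x*x^x' has two parse trees (no precedence encoded between * and ^)
Ambiguous


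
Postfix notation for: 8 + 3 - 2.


Left to right (same or higher precedence on left)
Postfix: 8 3 + 2 -


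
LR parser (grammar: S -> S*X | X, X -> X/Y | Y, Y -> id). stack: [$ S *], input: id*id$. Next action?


no handle ('S*' is not any RHS); shift 'id'
Action: shift


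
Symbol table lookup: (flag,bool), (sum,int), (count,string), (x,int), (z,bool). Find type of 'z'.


Lookup 'z' → type bool


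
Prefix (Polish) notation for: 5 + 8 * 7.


'*' binds tighter: tree is (+ 5 (* 8 7))
Prefix: + 5 * 8 7


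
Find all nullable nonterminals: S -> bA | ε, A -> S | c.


A nonterminal is nullable iff some alternative derives ε (directly, or every symbol in it is nullable)
Nullable: {A, S}


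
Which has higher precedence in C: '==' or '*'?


'*' is multiplicative (level 10); '==' is equality (level 6)
Higher level binds tighter
'*' has higher precedence than '=='


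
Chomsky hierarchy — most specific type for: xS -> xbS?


LHS has context (more than one symbol) and |LHS| ≤ |RHS|
Classification: Type 1 (Context-Sensitive)


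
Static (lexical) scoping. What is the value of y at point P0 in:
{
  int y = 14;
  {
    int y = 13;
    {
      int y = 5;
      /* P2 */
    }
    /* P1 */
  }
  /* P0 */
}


y declared in the same block as P0
y = 14


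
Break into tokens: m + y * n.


Scan left to right, longest-match per lexeme
Tokens: ID(m), OP(+), ID(y), OP(*), ID(n)


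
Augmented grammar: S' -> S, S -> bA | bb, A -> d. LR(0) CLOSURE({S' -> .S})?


Start: S' -> .S
For each item with dot before a nonterminal B, add B -> .γ for every B-production
Closure: [S' -> .S, S -> .bA, S -> .bb]


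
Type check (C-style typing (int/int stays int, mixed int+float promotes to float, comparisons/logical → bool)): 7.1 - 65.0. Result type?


Operand types: float - float
Rule: mixed int/float promotes to float; int/int stays int
Result type: float


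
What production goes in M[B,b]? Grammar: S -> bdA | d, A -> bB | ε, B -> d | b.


For [B, b]: 'b' ∈ FIRST(b)
Entry: B -> b


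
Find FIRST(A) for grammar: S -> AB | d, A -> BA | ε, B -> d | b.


Per alternative of A: FIRST(BA) = {b, d}; FIRST(ε) = {ε}
FIRST(A) = {b, d, ε}


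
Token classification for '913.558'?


Pattern: digits with a decimal point
Type: FLOAT_LITERAL


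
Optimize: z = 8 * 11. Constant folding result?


8 * 11 = 88 at compile time
Optimized: z = 88


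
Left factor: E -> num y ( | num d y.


Common prefix: 'num'
Factored: E -> num E', E' -> y ( | d y


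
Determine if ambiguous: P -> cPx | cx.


balanced c^n…x^n: each string has a unique parse
Unambiguous


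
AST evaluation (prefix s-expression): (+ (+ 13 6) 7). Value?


Evaluate inner: (+ 13 6) = 19
Evaluate root: (+ 19 7) = 26
Result: 26


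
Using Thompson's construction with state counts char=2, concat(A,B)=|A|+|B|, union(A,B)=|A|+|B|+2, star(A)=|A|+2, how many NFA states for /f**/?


Syntax tree has 1 char leaf(s), 0 union(s), 2 star(s)
chars contribute 1×2 = 2; each union adds +2; each star adds +2
Total: 2 + 0 + 4 = 6 states


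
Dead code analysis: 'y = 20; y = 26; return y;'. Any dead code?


first assignment to y is overwritten before any read
Dead: 'y = 20'


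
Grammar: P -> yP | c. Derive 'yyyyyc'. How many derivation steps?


Derivation: P => yP => yyP => yyyP => yyyyP => yyyyyP => yyyyyc
Steps: 6


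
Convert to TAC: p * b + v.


Break into single-operator statements:
t1 = p * b
t2 = t1 + v


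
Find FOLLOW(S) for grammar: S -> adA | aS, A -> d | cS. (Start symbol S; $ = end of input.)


$ ∈ FOLLOW(S). For each A -> αBβ: add FIRST(β)\{ε} to FOLLOW(B); if β nullable, add FOLLOW(A).
FOLLOW(S) = {$}


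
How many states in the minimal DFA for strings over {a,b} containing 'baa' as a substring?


KMP-style automaton: 3 progress states + 1 absorbing accept = 4
Minimal DFA: 4 states


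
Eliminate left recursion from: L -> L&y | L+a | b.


Left-recursive alternatives: L&y, L+a; non-recursive: b
Introduce L': L -> bL', L' -> &yL' | +aL' | ε


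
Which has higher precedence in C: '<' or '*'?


'*' is multiplicative (level 10); '<' is relational (level 7)
Higher level binds tighter
'*' has higher precedence than '<'


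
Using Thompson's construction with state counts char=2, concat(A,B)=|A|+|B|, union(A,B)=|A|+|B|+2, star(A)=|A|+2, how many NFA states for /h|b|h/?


Syntax tree has 3 char leaf(s), 2 union(s), 0 star(s)
chars contribute 3×2 = 6; each union adds +2; each star adds +2
Total: 6 + 4 + 0 = 10 states


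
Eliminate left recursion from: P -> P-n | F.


Left-recursive alternatives: P-n; non-recursive: F
Introduce P': P -> FP', P' -> -nP' | ε


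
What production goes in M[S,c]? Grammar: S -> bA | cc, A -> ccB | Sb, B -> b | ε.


For [S, c]: 'c' ∈ FIRST(cc)
Entry: S -> cc


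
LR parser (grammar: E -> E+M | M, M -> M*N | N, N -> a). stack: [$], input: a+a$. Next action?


no handle on stack; shift 'a'
Action: shift


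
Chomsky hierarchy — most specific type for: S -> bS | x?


Right-linear: every RHS is a terminal or a terminal followed by one nonterminal
Classification: Type 3 (Regular)


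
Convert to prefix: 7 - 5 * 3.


'*' binds tighter: tree is (- 7 (* 5 3))
Prefix: - 7 * 5 3


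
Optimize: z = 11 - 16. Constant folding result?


11 - 16 = -5 at compile time
Optimized: z = -5


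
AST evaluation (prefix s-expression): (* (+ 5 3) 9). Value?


Evaluate inner: (+ 5 3) = 8
Evaluate root: (* 8 9) = 72
Result: 72


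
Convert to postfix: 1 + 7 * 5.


* has higher precedence, evaluate 7*5 first
Postfix: 1 7 5 * +


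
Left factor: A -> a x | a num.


Common prefix: 'a'
Factored: A -> a A', A' -> x | num


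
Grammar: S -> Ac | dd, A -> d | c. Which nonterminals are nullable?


A nonterminal is nullable iff some alternative derives ε (directly, or every symbol in it is nullable)
Nullable: {}


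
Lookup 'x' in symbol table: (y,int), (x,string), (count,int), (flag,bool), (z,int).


Lookup 'x' → type string


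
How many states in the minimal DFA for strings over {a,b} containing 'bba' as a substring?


KMP-style automaton: 3 progress states + 1 absorbing accept = 4
Minimal DFA: 4 states


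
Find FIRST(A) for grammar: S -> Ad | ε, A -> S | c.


Per alternative of A: FIRST(S) = {c, d, ε}; FIRST(c) = {c}
FIRST(A) = {c, d, ε}


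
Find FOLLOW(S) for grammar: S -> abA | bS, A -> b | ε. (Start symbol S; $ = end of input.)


$ ∈ FOLLOW(S). For each A -> αBβ: add FIRST(β)\{ε} to FOLLOW(B); if β nullable, add FOLLOW(A).
FOLLOW(S) = {$}


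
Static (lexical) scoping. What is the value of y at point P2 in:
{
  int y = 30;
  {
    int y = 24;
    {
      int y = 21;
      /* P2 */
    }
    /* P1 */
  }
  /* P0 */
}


y declared in the same block as P2
y = 21


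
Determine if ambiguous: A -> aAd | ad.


balanced a^n…d^n: each string has a unique parse
Unambiguous


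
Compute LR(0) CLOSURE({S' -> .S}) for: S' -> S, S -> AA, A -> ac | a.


Start: S' -> .S
For each item with dot before a nonterminal B, add B -> .γ for every B-production
Closure: [S' -> .S, S -> .AA, A -> .ac, A -> .a]


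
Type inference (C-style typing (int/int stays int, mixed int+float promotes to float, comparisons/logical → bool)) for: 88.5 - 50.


Operand types: float - int
Rule: mixed int/float promotes to float; int/int stays int
Result type: float


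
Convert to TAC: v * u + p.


Break into single-operator statements:
t1 = v * u
t2 = t1 + p


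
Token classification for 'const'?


Pattern: reserved word
Type: KEYWORD


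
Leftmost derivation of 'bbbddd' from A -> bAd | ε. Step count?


Derivation: A => bAd => bbAdd => bbbAddd => bbbddd
Steps: 4


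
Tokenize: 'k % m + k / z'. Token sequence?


Scan left to right, longest-match per lexeme
Tokens: ID(k), OP(%), ID(m), OP(+), ID(k), OP(/), ID(z)


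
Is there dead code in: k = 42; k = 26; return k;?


first assignment to k is overwritten before any read
Dead: 'k = 42'


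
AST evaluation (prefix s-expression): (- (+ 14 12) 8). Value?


Evaluate inner: (+ 14 12) = 26
Evaluate root: (- 26 8) = 18
Result: 18


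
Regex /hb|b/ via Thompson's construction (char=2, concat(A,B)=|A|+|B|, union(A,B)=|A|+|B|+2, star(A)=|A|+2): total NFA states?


Syntax tree has 3 char leaf(s), 1 union(s), 0 star(s)
chars contribute 3×2 = 6; each union adds +2; each star adds +2
Total: 6 + 2 + 0 = 8 states


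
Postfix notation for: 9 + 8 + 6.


Left to right (same or higher precedence on left)
Postfix: 9 8 + 6 +


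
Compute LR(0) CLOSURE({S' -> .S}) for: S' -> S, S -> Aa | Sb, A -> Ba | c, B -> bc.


Start: S' -> .S
For each item with dot before a nonterminal B, add B -> .γ for every B-production
Closure: [S' -> .S, S -> .Aa, S -> .Sb, A -> .Ba, A -> .c, B -> .bc]


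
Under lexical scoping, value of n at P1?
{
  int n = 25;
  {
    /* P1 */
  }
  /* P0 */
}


P1's block does not declare n; resolves to the enclosing declaration at depth 0
n = 25


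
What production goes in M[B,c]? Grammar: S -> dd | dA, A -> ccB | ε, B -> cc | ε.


For [B, c]: 'c' ∈ FIRST(cc)
Entry: B -> cc


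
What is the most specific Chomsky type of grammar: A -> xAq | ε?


Single nonterminal LHS, but x^n q^n is not regular
Classification: Type 2 (Context-Free)


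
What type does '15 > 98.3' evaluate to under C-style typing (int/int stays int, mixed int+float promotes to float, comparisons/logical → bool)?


Operand types: int > float
Rule: comparison yields bool
Result type: bool


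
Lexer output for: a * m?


Scan left to right, longest-match per lexeme
Tokens: ID(a), OP(*), ID(m)


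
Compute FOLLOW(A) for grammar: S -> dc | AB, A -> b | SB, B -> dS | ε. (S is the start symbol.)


$ ∈ FOLLOW(S). For each A -> αBβ: add FIRST(β)\{ε} to FOLLOW(B); if β nullable, add FOLLOW(A).
FOLLOW(A) = {$, d}


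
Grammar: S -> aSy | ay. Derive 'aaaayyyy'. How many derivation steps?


Derivation: S => aSy => aaSyy => aaaSyyy => aaaayyyy
Steps: 4


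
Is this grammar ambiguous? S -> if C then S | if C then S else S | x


dangling else: 'if C then if C then x else x' parses two ways
Ambiguous


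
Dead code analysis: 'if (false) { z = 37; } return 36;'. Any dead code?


condition is constant false, so the whole block is unreachable
Dead: 'if (false) { z = 37; }'


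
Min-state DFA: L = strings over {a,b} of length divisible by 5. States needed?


Track length mod 5: states 0..4, accept at 0
Minimal DFA: 5 states


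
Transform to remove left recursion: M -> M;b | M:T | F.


Left-recursive alternatives: M;b, M:T; non-recursive: F
Introduce M': M -> FM', M' -> ;bM' | :TM' | ε


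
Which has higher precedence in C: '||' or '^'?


'^' is bitwise XOR (level 4); '||' is logical OR (level 1)
Higher level binds tighter
'^' has higher precedence than '||'


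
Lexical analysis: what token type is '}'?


Pattern: delimiter/punctuation
Type: PUNCTUATION


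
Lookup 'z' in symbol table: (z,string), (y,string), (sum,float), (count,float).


Lookup 'z' → type string


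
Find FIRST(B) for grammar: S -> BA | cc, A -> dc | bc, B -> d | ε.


Per alternative of B: FIRST(d) = {d}; FIRST(ε) = {ε}
FIRST(B) = {d, ε}


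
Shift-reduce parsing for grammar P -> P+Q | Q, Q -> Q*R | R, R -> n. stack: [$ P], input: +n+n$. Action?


shift '+' to continue P -> P+Q
Action: shift


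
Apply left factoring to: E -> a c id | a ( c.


Common prefix: 'a'
Factored: E -> a E', E' -> c id | ( c


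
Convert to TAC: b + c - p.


Break into single-operator statements:
t1 = b + c
t2 = t1 - p


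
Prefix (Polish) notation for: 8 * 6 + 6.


left-to-right (same/higher precedence on left): tree is (+ (* 8 6) 6)
Prefix: + * 8 6 6


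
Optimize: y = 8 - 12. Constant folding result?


8 - 12 = -4 at compile time
Optimized: y = -4


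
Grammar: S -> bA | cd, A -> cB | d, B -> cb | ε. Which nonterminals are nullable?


A nonterminal is nullable iff some alternative derives ε (directly, or every symbol in it is nullable)
Nullable: {B}


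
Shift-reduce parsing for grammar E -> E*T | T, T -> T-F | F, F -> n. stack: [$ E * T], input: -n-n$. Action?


'-' can extend T; shift to build T -> T-F
Action: shift


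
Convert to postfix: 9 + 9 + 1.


Left to right (same or higher precedence on left)
Postfix: 9 9 + 1 +


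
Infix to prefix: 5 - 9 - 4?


left-to-right (same/higher precedence on left): tree is (- (- 5 9) 4)
Prefix: - - 5 9 4


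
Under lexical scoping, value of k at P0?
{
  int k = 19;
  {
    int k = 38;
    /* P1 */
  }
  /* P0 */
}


k declared in the same block as P0
k = 19


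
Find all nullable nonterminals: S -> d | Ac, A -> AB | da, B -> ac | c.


A nonterminal is nullable iff some alternative derives ε (directly, or every symbol in it is nullable)
Nullable: {}


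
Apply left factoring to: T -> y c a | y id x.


Common prefix: 'y'
Factored: T -> y T', T' -> c a | id x


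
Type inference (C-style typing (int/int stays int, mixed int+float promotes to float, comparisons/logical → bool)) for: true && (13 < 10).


Operand types: bool && bool
Rule: logical operators take bool operands and yield bool
Result type: bool


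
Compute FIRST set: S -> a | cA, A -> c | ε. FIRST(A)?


Per alternative of A: FIRST(c) = {c}; FIRST(ε) = {ε}
FIRST(A) = {c, ε}


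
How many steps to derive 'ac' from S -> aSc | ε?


Derivation: S => aSc => ac
Steps: 2


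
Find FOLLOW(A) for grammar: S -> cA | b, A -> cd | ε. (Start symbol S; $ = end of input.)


$ ∈ FOLLOW(S). For each A -> αBβ: add FIRST(β)\{ε} to FOLLOW(B); if β nullable, add FOLLOW(A).
FOLLOW(A) = {$}


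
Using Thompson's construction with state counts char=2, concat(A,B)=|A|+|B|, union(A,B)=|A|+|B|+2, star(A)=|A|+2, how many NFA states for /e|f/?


Syntax tree has 2 char leaf(s), 1 union(s), 0 star(s)
chars contribute 2×2 = 4; each union adds +2; each star adds +2
Total: 4 + 2 + 0 = 6 states


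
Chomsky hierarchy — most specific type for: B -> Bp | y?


Left-linear: every RHS is a terminal or one nonterminal followed by a terminal
Classification: Type 3 (Regular)


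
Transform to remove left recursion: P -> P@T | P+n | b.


Left-recursive alternatives: P@T, P+n; non-recursive: b
Introduce P': P -> bP', P' -> @TP' | +nP' | ε


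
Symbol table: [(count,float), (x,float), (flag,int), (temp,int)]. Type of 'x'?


Lookup 'x' → type float


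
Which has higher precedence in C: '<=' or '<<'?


'<<' is shift (level 8); '<=' is relational (level 7)
Higher level binds tighter
'<<' has higher precedence than '<='


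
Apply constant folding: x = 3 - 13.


3 - 13 = -10 at compile time
Optimized: x = -10


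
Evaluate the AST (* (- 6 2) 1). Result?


Evaluate inner: (- 6 2) = 4
Evaluate root: (* 4 1) = 4
Result: 4


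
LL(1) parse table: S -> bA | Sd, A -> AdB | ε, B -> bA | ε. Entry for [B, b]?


For [B, b]: 'b' ∈ FIRST(bA)
Entry: B -> bA


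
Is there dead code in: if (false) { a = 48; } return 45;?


condition is constant false, so the whole block is unreachable
Dead: 'if (false) { a = 48; }'


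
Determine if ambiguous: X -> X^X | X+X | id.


'id^id+id' has two parse trees (no precedence encoded between ^ and +)
Ambiguous


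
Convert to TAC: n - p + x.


Break into single-operator statements:
t1 = n - p
t2 = t1 + x


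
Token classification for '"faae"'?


Pattern: double-quoted sequence
Type: STRING_LITERAL


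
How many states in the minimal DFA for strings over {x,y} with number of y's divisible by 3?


Track (count of y) mod 3: states 0..2, accept at 0
Minimal DFA: 3 states


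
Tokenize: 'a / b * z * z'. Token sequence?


Scan left to right, longest-match per lexeme
Tokens: ID(a), OP(/), ID(b), OP(*), ID(z), OP(*), ID(z)


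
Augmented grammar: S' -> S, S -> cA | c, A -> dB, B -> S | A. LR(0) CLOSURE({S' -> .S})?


Start: S' -> .S
For each item with dot before a nonterminal B, add B -> .γ for every B-production
Closure: [S' -> .S, S -> .cA, S -> .c]


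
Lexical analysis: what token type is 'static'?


Pattern: reserved word
Type: KEYWORD


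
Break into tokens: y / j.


Scan left to right, longest-match per lexeme
Tokens: ID(y), OP(/), ID(j)


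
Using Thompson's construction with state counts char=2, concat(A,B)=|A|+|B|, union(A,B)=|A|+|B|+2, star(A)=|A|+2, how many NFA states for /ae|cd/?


Syntax tree has 4 char leaf(s), 1 union(s), 0 star(s)
chars contribute 4×2 = 8; each union adds +2; each star adds +2
Total: 8 + 2 + 0 = 10 states


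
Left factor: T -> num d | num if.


Common prefix: 'num'
Factored: T -> num T', T' -> d | if


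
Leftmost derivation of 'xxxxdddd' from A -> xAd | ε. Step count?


Derivation: A => xAd => xxAdd => xxxAddd => xxxxAdddd => xxxxdddd
Steps: 5


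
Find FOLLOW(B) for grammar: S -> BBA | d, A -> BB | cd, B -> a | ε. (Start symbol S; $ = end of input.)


$ ∈ FOLLOW(S). For each A -> αBβ: add FIRST(β)\{ε} to FOLLOW(B); if β nullable, add FOLLOW(A).
FOLLOW(B) = {$, a, c}


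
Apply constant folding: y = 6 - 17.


6 - 17 = -11 at compile time
Optimized: y = -11


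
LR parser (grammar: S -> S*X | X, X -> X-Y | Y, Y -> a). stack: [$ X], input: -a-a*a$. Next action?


shift '-' to continue X -> X-Y
Action: shift


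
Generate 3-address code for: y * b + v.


Break into single-operator statements:
t1 = y * b
t2 = t1 + v


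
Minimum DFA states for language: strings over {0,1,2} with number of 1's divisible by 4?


Track (count of 1) mod 4: states 0..3, accept at 0
Minimal DFA: 4 states


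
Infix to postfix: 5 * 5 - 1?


Left to right (same or higher precedence on left)
Postfix: 5 5 * 1 -


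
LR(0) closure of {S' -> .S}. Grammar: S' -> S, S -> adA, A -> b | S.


Start: S' -> .S
For each item with dot before a nonterminal B, add B -> .γ for every B-production
Closure: [S' -> .S, S -> .adA]


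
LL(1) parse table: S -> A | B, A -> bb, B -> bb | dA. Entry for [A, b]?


For [A, b]: 'b' ∈ FIRST(bb)
Entry: A -> bb


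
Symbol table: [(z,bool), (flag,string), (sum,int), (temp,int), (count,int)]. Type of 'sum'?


Lookup 'sum' → type int


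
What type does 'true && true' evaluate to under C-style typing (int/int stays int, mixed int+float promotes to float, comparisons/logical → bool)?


Operand types: bool && bool
Rule: logical operators take bool operands and yield bool
Result type: bool


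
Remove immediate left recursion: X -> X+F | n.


Left-recursive alternatives: X+F; non-recursive: n
Introduce X': X -> nX', X' -> +FX' | ε


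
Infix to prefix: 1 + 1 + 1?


left-to-right (same/higher precedence on left): tree is (+ (+ 1 1) 1)
Prefix: + + 1 1 1


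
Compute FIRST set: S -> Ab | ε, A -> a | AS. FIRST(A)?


Per alternative of A: FIRST(a) = {a}; FIRST(AS) = {a}
FIRST(A) = {a}


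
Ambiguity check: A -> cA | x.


right-linear, alternatives start with distinct terminals 'c' vs 'x': unique leftmost derivation
Unambiguous


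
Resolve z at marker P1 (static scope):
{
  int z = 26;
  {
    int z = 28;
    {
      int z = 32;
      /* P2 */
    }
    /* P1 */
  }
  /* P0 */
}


z declared in the same block as P1
z = 28


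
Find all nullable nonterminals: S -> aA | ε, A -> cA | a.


A nonterminal is nullable iff some alternative derives ε (directly, or every symbol in it is nullable)
Nullable: {S}


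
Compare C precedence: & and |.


'&' is bitwise AND (level 5); '|' is bitwise OR (level 3)
Higher level binds tighter
'&' has higher precedence than '|'


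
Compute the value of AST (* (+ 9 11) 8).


Evaluate inner: (+ 9 11) = 20
Evaluate root: (* 20 8) = 160
Result: 160


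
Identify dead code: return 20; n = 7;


statement follows a return and is unreachable
Dead: 'n = 7'


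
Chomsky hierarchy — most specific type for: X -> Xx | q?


Left-linear: every RHS is a terminal or one nonterminal followed by a terminal
Classification: Type 3 (Regular)


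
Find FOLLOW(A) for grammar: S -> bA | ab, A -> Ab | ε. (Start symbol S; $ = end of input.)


$ ∈ FOLLOW(S). For each A -> αBβ: add FIRST(β)\{ε} to FOLLOW(B); if β nullable, add FOLLOW(A).
FOLLOW(A) = {$, b}


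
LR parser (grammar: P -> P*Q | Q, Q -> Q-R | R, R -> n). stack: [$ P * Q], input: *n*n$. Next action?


handle 'P*Q' on top; lookahead ∈ FOLLOW(P) = {*, $}
Action: reduce (P -> P*Q)


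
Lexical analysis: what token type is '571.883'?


Pattern: digits with a decimal point
Type: FLOAT_LITERAL


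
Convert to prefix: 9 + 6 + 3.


left-to-right (same/higher precedence on left): tree is (+ (+ 9 6) 3)
Prefix: + + 9 6 3


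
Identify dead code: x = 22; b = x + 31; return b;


x is read by b's definition; b is returned
No dead code


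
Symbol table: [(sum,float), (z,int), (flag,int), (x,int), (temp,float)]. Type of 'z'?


Lookup 'z' → type int


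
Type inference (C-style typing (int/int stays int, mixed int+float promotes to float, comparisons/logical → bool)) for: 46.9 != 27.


Operand types: float != int
Rule: comparison yields bool
Result type: bool


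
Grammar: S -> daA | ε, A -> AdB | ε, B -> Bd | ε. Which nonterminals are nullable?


A nonterminal is nullable iff some alternative derives ε (directly, or every symbol in it is nullable)
Nullable: {A, B, S}


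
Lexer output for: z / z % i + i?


Scan left to right, longest-match per lexeme
Tokens: ID(z), OP(/), ID(z), OP(%), ID(i), OP(+), ID(i)


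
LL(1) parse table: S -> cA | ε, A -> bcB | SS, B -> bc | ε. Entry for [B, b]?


For [B, b]: 'b' ∈ FIRST(bc)
Entry: B -> bc


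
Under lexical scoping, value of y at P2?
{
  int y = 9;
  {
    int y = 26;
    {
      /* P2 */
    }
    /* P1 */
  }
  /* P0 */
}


P2's block does not declare y; resolves to the enclosing declaration at depth 1
y = 26


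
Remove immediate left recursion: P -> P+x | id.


Left-recursive alternatives: P+x; non-recursive: id
Introduce P': P -> idP', P' -> +xP' | ε


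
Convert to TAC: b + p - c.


Break into single-operator statements:
t1 = b + p
t2 = t1 - c


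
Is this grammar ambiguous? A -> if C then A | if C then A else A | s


dangling else: 'if C then if C then s else s' parses two ways
Ambiguous


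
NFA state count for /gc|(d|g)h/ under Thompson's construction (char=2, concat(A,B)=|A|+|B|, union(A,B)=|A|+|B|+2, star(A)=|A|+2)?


Syntax tree has 5 char leaf(s), 2 union(s), 0 star(s)
chars contribute 5×2 = 10; each union adds +2; each star adds +2
Total: 10 + 4 + 0 = 14 states


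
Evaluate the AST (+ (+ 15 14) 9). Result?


Evaluate inner: (+ 15 14) = 29
Evaluate root: (+ 29 9) = 38
Result: 38


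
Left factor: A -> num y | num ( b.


Common prefix: 'num'
Factored: A -> num A', A' -> y | ( b


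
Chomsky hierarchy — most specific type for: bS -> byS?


LHS has context (more than one symbol) and |LHS| ≤ |RHS|
Classification: Type 1 (Context-Sensitive)


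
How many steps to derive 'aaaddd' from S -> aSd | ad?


Derivation: S => aSd => aaSdd => aaaddd
Steps: 3


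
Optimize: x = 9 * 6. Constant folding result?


9 * 6 = 54 at compile time
Optimized: x = 54


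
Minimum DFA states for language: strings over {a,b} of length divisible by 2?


Track length mod 2: states 0..1, accept at 0
Minimal DFA: 2 states


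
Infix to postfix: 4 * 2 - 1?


Left to right (same or higher precedence on left)
Postfix: 4 2 * 1 -


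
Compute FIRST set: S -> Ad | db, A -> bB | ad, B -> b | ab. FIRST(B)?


Per alternative of B: FIRST(b) = {b}; FIRST(ab) = {a}
FIRST(B) = {a, b}


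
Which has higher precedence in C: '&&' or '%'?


'%' is multiplicative (level 10); '&&' is logical AND (level 2)
Higher level binds tighter
'%' has higher precedence than '&&'


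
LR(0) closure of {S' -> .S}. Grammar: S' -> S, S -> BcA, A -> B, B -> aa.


Start: S' -> .S
For each item with dot before a nonterminal B, add B -> .γ for every B-production
Closure: [S' -> .S, S -> .BcA, B -> .aa]


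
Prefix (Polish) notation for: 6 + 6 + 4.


left-to-right (same/higher precedence on left): tree is (+ (+ 6 6) 4)
Prefix: + + 6 6 4


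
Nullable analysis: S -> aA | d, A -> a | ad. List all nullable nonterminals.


A nonterminal is nullable iff some alternative derives ε (directly, or every symbol in it is nullable)
Nullable: {}


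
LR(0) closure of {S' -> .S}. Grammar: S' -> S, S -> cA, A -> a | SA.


Start: S' -> .S
For each item with dot before a nonterminal B, add B -> .γ for every B-production
Closure: [S' -> .S, S -> .cA]


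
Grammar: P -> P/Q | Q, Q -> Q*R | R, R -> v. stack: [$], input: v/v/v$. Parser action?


no handle on stack; shift 'v'
Action: shift


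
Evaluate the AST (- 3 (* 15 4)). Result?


Evaluate inner: (* 15 4) = 60
Evaluate root: (- 3 60) = -57
Result: -57


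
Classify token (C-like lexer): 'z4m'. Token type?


Pattern: letter/underscore followed by alphanumerics, not a keyword
Type: IDENTIFIER


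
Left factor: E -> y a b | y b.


Common prefix: 'y'
Factored: E -> y E', E' -> a b | b


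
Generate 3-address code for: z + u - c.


Break into single-operator statements:
t1 = z + u
t2 = t1 - c


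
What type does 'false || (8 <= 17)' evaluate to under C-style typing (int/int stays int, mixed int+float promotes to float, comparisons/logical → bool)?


Operand types: bool || bool
Rule: logical operators take bool operands and yield bool
Result type: bool


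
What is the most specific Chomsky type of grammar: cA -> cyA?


LHS has context (more than one symbol) and |LHS| ≤ |RHS|
Classification: Type 1 (Context-Sensitive)


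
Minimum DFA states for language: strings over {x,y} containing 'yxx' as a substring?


KMP-style automaton: 3 progress states + 1 absorbing accept = 4
Minimal DFA: 4 states


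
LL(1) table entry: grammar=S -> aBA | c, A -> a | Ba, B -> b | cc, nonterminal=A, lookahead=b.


For [A, b]: 'b' ∈ FIRST(Ba)
Entry: A -> Ba


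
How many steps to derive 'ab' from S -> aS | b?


Derivation: S => aS => ab
Steps: 2


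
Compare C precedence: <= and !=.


'<=' is relational (level 7); '!=' is equality (level 6)
Higher level binds tighter
'<=' has higher precedence than '!='


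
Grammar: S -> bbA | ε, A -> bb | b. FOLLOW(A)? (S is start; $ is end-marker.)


$ ∈ FOLLOW(S). For each A -> αBβ: add FIRST(β)\{ε} to FOLLOW(B); if β nullable, add FOLLOW(A).
FOLLOW(A) = {$}


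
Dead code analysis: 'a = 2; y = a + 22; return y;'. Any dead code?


a is read by y's definition; y is returned
No dead code


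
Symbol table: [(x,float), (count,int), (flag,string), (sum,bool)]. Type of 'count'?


Lookup 'count' → type int


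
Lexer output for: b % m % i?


Scan left to right, longest-match per lexeme
Tokens: ID(b), OP(%), ID(m), OP(%), ID(i)


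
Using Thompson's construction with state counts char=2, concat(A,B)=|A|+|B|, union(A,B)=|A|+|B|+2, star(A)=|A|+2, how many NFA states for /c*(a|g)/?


Syntax tree has 3 char leaf(s), 1 union(s), 1 star(s)
chars contribute 3×2 = 6; each union adds +2; each star adds +2
Total: 6 + 2 + 2 = 10 states


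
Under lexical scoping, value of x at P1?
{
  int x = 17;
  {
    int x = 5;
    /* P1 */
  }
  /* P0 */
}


x declared in the same block as P1
x = 5


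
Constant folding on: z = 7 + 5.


7 + 5 = 12 at compile time
Optimized: z = 12


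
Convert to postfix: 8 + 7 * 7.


* has higher precedence, evaluate 7*7 first
Postfix: 8 7 7 * +


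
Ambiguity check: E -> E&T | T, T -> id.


precedence layered via separate nonterminal T: deterministic
Unambiguous


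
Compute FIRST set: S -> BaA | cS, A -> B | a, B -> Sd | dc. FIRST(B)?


Per alternative of B: FIRST(Sd) = {c, d}; FIRST(dc) = {d}
FIRST(B) = {c, d}


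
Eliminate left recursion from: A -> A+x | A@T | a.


Left-recursive alternatives: A+x, A@T; non-recursive: a
Introduce A': A -> aA', A' -> +xA' | @TA' | ε


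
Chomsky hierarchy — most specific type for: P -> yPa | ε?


Single nonterminal LHS, but y^n a^n is not regular
Classification: Type 2 (Context-Free)


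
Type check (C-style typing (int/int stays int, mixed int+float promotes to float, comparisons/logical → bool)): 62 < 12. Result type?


Operand types: int < int
Rule: comparison yields bool
Result type: bool


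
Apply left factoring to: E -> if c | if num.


Common prefix: 'if'
Factored: E -> if E', E' -> c | num


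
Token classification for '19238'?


Pattern: digits only
Type: INTEGER_LITERAL


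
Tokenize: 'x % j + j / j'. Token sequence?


Scan left to right, longest-match per lexeme
Tokens: ID(x), OP(%), ID(j), OP(+), ID(j), OP(/), ID(j)


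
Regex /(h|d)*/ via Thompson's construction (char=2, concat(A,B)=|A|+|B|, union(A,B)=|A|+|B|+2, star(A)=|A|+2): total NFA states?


Syntax tree has 2 char leaf(s), 1 union(s), 1 star(s)
chars contribute 2×2 = 4; each union adds +2; each star adds +2
Total: 4 + 2 + 2 = 8 states


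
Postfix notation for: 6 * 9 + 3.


Left to right (same or higher precedence on left)
Postfix: 6 9 * 3 +


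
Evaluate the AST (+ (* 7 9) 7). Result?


Evaluate inner: (* 7 9) = 63
Evaluate root: (+ 63 7) = 70
Result: 70


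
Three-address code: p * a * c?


Break into single-operator statements:
t1 = p * a
t2 = t1 * c


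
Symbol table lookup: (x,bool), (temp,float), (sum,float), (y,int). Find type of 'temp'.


Lookup 'temp' → type float


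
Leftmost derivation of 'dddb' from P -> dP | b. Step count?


Derivation: P => dP => ddP => dddP => dddb
Steps: 4


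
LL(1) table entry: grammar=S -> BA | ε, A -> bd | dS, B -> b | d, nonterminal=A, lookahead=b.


For [A, b]: 'b' ∈ FIRST(bd)
Entry: A -> bd


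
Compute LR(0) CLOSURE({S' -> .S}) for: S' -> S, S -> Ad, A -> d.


Start: S' -> .S
For each item with dot before a nonterminal B, add B -> .γ for every B-production
Closure: [S' -> .S, S -> .Ad, A -> .d]


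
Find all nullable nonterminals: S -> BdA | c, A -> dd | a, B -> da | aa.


A nonterminal is nullable iff some alternative derives ε (directly, or every symbol in it is nullable)
Nullable: {}


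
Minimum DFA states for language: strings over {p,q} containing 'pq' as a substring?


KMP-style automaton: 2 progress states + 1 absorbing accept = 3
Minimal DFA: 3 states


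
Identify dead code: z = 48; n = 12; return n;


z is assigned but never read
Dead: 'z = 48'


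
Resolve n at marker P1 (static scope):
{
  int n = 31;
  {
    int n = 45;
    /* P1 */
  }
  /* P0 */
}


n declared in the same block as P1
n = 45


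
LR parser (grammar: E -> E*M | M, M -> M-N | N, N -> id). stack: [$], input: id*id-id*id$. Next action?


no handle on stack; shift 'id'
Action: shift


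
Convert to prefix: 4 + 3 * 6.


'*' binds tighter: tree is (+ 4 (* 3 6))
Prefix: + 4 * 3 6


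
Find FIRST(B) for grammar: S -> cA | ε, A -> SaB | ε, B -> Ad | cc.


Per alternative of B: FIRST(Ad) = {a, c, d}; FIRST(cc) = {c}
FIRST(B) = {a, c, d}


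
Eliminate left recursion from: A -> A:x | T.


Left-recursive alternatives: A:x; non-recursive: T
Introduce A': A -> TA', A' -> :xA' | ε


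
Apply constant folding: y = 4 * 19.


4 * 19 = 76 at compile time
Optimized: y = 76


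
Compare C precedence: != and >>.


'>>' is shift (level 8); '!=' is equality (level 6)
Higher level binds tighter
'>>' has higher precedence than '!='


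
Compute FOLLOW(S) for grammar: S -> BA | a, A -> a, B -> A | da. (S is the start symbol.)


$ ∈ FOLLOW(S). For each A -> αBβ: add FIRST(β)\{ε} to FOLLOW(B); if β nullable, add FOLLOW(A).
FOLLOW(S) = {$}


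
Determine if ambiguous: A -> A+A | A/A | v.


'v+v/v' has two parse trees (no precedence encoded between + and /)
Ambiguous


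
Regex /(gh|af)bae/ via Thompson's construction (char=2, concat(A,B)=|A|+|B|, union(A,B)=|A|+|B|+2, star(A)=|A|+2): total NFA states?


Syntax tree has 7 char leaf(s), 1 union(s), 0 star(s)
chars contribute 7×2 = 14; each union adds +2; each star adds +2
Total: 14 + 2 + 0 = 16 states


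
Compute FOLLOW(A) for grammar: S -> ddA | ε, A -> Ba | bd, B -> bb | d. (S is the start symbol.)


$ ∈ FOLLOW(S). For each A -> αBβ: add FIRST(β)\{ε} to FOLLOW(B); if β nullable, add FOLLOW(A).
FOLLOW(A) = {$}


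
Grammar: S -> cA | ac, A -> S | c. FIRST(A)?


Per alternative of A: FIRST(S) = {a, c}; FIRST(c) = {c}
FIRST(A) = {a, c}


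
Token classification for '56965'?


Pattern: digits only
Type: INTEGER_LITERAL


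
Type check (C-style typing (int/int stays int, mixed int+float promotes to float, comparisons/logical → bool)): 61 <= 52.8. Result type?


Operand types: int <= float
Rule: comparison yields bool
Result type: bool


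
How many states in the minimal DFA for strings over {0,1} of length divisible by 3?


Track length mod 3: states 0..2, accept at 0
Minimal DFA: 3 states


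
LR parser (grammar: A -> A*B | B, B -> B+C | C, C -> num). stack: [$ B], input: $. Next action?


lookahead ∉ {+} so B won't extend; reduce A -> B
Action: reduce (A -> B)


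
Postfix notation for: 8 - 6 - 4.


Left to right (same or higher precedence on left)
Postfix: 8 6 - 4 -


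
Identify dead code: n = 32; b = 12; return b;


n is assigned but never read
Dead: 'n = 32'


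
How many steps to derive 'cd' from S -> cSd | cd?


Derivation: S => cd
Steps: 1


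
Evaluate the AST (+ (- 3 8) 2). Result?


Evaluate inner: (- 3 8) = -5
Evaluate root: (+ -5 2) = -3
Result: -3


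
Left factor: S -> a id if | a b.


Common prefix: 'a'
Factored: S -> a S', S' -> id if | b


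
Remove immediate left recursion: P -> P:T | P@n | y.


Left-recursive alternatives: P:T, P@n; non-recursive: y
Introduce P': P -> yP', P' -> :TP' | @nP' | ε


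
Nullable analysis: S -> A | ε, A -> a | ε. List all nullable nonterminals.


A nonterminal is nullable iff some alternative derives ε (directly, or every symbol in it is nullable)
Nullable: {A, S}


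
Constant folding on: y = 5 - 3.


5 - 3 = 2 at compile time
Optimized: y = 2


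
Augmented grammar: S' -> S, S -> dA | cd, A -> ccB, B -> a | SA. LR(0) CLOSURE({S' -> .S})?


Start: S' -> .S
For each item with dot before a nonterminal B, add B -> .γ for every B-production
Closure: [S' -> .S, S -> .dA, S -> .cd]


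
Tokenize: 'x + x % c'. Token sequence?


Scan left to right, longest-match per lexeme
Tokens: ID(x), OP(+), ID(x), OP(%), ID(c)


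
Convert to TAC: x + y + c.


Break into single-operator statements:
t1 = x + y
t2 = t1 + c


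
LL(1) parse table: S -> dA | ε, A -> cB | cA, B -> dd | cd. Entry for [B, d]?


For [B, d]: 'd' ∈ FIRST(dd)
Entry: B -> dd


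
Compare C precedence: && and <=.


'<=' is relational (level 7); '&&' is logical AND (level 2)
Higher level binds tighter
'<=' has higher precedence than '&&'


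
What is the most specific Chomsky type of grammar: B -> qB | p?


Right-linear: every RHS is a terminal or a terminal followed by one nonterminal
Classification: Type 3 (Regular)


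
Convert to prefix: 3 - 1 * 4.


'*' binds tighter: tree is (- 3 (* 1 4))
Prefix: - 3 * 1 4
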